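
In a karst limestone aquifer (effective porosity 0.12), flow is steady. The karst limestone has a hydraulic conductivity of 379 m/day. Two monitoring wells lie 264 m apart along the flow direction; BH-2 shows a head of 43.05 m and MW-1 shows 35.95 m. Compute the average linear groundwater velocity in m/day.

Hydraulic gradient i = (43.05 − 35.95) / 264 = 7.1 / 264 = 0.02689.
Darcy flux q = K · i = 379.0 × 0.02689 = 10.19 m/day.
Seepage velocity v = q / n_e = 10.19 / 0.12 = 84.94 m/day.

84.9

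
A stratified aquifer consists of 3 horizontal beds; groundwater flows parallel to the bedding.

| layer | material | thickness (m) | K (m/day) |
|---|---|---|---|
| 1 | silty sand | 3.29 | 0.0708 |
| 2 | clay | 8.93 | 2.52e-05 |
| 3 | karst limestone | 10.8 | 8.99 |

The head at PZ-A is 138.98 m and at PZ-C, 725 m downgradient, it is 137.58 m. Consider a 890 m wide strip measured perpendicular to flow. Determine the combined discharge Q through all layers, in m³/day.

167

Flow is parallel to layering, so each bed carries its own Darcy discharge and the transmissivities add.
Σ(K_i·b_i) = 0.0708×3.29 + 2.52e-05×8.93 + 8.99×10.8 = 97.33 m²/day.
Hydraulic gradient i = (138.98 − 137.58) / 725 = 1.4 / 725 = 0.001931.
Q = Σ(K_i·b_i) · W · i = 97.33 × 890 × 0.001931 = 167.3 m³/day.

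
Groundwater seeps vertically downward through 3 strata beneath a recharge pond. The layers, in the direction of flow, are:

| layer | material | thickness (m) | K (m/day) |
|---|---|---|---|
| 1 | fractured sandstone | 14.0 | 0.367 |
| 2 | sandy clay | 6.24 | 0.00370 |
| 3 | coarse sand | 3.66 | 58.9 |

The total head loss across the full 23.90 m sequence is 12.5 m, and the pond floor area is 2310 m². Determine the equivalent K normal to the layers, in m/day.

Flow is perpendicular to layering, so the layers act in series and the equivalent K is the thickness-weighted harmonic mean.
Total thickness L = 14.0 + 6.24 + 3.66 = 23.90 m.
Σ(b_i/K_i) = 14.0/0.367 + 6.24/0.00370 + 3.66/58.9 = 1725 d.
K_eq = L / Σ(b_i/K_i) = 23.90 / 1725 = 0.01386 m/day.

0.0139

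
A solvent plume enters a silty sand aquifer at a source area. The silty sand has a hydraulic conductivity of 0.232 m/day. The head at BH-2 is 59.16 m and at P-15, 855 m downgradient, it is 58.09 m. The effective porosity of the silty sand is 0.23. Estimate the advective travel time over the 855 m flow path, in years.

Hydraulic gradient i = (59.16 − 58.09) / 855 = 1.07 / 855 = 0.001251.
Darcy flux q = K · i = 0.2320 × 0.001251 = 0.0002903 m/day.
Seepage velocity v = q / n_e = 0.0002903 / 0.23 = 0.001262 m/day.
Travel time t = L / v = 855 / 0.001262 = 6.773e+05 days = 1854 years.

1850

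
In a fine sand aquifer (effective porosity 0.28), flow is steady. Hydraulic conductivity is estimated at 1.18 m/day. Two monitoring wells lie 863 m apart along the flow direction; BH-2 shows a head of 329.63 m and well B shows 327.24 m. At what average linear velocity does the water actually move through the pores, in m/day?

0.0117

Hydraulic gradient i = (329.63 − 327.24) / 863 = 2.39 / 863 = 0.002769.
Darcy flux q = K · i = 1.180 × 0.002769 = 0.003268 m/day.
Seepage velocity v = q / n_e = 0.003268 / 0.28 = 0.01167 m/day.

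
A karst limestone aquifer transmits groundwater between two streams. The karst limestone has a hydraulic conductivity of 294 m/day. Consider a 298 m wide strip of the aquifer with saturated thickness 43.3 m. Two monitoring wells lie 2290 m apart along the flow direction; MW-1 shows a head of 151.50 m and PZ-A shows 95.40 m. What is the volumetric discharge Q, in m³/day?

92900

Cross-sectional area A = 298 × 43.3 = 12903 m².
Hydraulic gradient i = (151.50 − 95.40) / 2290 = 56.1 / 2290 = 0.02450.
Darcy's law: Q = K · A · i = 294.0 × 12903 × 0.02450 = 92935 m³/day.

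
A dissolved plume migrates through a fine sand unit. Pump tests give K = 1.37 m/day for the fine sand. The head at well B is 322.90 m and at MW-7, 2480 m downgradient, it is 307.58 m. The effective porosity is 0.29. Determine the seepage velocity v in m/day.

0.0292

Hydraulic gradient i = (322.90 − 307.58) / 2480 = 15.32 / 2480 = 0.006177.
Darcy flux q = K · i = 1.370 × 0.006177 = 0.008463 m/day.
Seepage velocity v = q / n_e = 0.008463 / 0.29 = 0.02918 m/day.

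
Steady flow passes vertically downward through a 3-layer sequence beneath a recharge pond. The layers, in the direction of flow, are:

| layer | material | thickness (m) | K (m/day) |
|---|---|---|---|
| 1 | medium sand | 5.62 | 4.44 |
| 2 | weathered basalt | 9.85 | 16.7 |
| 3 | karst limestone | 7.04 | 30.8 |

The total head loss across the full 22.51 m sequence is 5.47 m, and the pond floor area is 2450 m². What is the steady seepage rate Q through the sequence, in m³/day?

Flow is perpendicular to layering, so the layers act in series and the equivalent K is the thickness-weighted harmonic mean.
Total thickness L = 5.62 + 9.85 + 7.04 = 22.51 m.
Σ(b_i/K_i) = 5.62/4.44 + 9.85/16.7 + 7.04/30.8 = 2.084 d.
K_eq = L / Σ(b_i/K_i) = 22.51 / 2.084 = 10.80 m/day.
Q = K_eq · A · (Δh/L) = 10.80 × 2450 × (5.47/22.51) = 6430 m³/day.

6430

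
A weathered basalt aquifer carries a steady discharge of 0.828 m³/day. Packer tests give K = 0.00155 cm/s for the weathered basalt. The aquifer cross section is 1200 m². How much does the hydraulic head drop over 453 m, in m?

0.233

Convert K: 0.00155 cm/s × 864 = 1.339 m/day.
From Q = K·A·i, i = Q / (K·A) = 0.828 / (1.339 × 1200) = 0.0005152.
Head loss Δh = i · L = 0.0005152 × 453 = 0.2334 m.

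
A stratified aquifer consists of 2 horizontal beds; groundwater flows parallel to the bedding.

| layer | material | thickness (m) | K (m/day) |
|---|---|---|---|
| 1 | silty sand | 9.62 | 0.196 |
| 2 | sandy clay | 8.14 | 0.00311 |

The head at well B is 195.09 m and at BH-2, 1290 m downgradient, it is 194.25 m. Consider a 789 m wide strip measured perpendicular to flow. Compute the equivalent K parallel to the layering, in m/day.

0.108

Flow is parallel to layering, so each bed carries its own Darcy discharge and the transmissivities add.
Σ(K_i·b_i) = 0.196×9.62 + 0.00311×8.14 = 1.911 m²/day.
Total thickness b = 17.76 m, so K_eq = Σ(K_i·b_i)/b = 0.1076 m/day.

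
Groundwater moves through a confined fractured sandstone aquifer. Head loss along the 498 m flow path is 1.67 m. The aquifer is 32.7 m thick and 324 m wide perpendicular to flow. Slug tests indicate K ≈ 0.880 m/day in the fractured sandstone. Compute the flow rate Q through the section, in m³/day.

31.3

Cross-sectional area A = 324 × 32.7 = 10595 m².
Hydraulic gradient i = Δh / L = 1.67 / 498 = 0.003353.
Darcy's law: Q = K · A · i = 0.8800 × 10595 × 0.003353 = 31.27 m³/day.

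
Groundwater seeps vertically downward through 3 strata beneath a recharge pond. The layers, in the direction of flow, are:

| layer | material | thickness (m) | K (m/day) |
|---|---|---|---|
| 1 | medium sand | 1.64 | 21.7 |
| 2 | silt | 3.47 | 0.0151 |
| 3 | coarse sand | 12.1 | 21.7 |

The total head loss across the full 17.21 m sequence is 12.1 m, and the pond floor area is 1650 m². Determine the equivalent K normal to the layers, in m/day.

0.0747

Flow is perpendicular to layering, so the layers act in series and the equivalent K is the thickness-weighted harmonic mean.
Total thickness L = 1.64 + 3.47 + 12.1 = 17.21 m.
Σ(b_i/K_i) = 1.64/21.7 + 3.47/0.0151 + 12.1/21.7 = 230.4 d.
K_eq = L / Σ(b_i/K_i) = 17.21 / 230.4 = 0.07468 m/day.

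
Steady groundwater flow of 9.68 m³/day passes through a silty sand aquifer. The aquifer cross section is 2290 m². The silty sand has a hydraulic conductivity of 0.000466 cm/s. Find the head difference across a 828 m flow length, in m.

8.69

Convert K: 0.000466 cm/s × 864 = 0.4026 m/day.
From Q = K·A·i, i = Q / (K·A) = 9.68 / (0.4026 × 2290) = 0.01050.
Head loss Δh = i · L = 0.01050 × 828 = 8.693 m.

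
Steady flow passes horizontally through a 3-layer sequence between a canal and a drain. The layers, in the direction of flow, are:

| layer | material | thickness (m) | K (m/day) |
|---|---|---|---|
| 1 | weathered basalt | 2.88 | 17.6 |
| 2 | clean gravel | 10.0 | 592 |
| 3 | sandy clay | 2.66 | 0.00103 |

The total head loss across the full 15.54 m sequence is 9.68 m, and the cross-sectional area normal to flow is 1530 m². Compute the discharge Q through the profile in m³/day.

5.73

Flow is perpendicular to layering, so the layers act in series and the equivalent K is the thickness-weighted harmonic mean.
Total thickness L = 2.88 + 10.0 + 2.66 = 15.54 m.
Σ(b_i/K_i) = 2.88/17.6 + 10.0/592 + 2.66/0.00103 = 2583 d.
K_eq = L / Σ(b_i/K_i) = 15.54 / 2583 = 0.006017 m/day.
Q = K_eq · A · (Δh/L) = 0.006017 × 1530 × (9.68/15.54) = 5.734 m³/day.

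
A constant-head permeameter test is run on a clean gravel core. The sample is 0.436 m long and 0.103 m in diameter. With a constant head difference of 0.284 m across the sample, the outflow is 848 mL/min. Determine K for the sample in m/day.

Cross-sectional area A = π·(d/2)² = π × (0.103/2)² = 0.008332 m².
Convert discharge: 848 mL/min = 1.413e-05 m³/s.
Darcy's law rearranged: K = Q·L / (A·Δh) = 1.413e-05 × 0.436 / (0.008332 × 0.284) = 0.002604 m/s = 225.0 m/day.

225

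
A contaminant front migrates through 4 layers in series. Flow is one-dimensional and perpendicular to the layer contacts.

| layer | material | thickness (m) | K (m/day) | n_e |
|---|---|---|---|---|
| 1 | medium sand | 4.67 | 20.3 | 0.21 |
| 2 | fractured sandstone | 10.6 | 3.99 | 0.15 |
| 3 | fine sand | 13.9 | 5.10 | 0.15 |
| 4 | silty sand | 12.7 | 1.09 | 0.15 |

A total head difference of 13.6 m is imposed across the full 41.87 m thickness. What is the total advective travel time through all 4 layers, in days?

With flow normal to the layers, continuity requires the same specific discharge q through every layer.
Σ(b_i/K_i) = 4.67/20.3 + 10.6/3.99 + 13.9/5.10 + 12.7/1.09 = 17.26 d.
q = Δh / Σ(b_i/K_i) = 13.6 / 17.26 = 0.7878 m/day.
In each layer the seepage velocity is v_i = q/n_i, so the layer transit time is t_i = b_i·n_i / q:
  layer 1 (medium sand): t_1 = 4.67 × 0.21 / 0.7878 = 1.245 d
  layer 2 (fractured sandstone): t_2 = 10.6 × 0.15 / 0.7878 = 2.018 d
  layer 3 (fine sand): t_3 = 13.9 × 0.15 / 0.7878 = 2.647 d
  layer 4 (silty sand): t_4 = 12.7 × 0.15 / 0.7878 = 2.418 d
Total t = Σ t_i = 8.328 days.

8.33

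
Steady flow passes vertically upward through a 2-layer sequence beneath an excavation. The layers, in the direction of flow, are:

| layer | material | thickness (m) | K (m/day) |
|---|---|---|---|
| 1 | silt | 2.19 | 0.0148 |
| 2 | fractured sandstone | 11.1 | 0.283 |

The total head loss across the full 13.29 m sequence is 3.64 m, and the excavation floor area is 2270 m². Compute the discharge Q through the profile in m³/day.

Flow is perpendicular to layering, so the layers act in series and the equivalent K is the thickness-weighted harmonic mean.
Total thickness L = 2.19 + 11.1 = 13.29 m.
Σ(b_i/K_i) = 2.19/0.0148 + 11.1/0.283 = 187.2 d.
K_eq = L / Σ(b_i/K_i) = 13.29 / 187.2 = 0.07100 m/day.
Q = K_eq · A · (Δh/L) = 0.07100 × 2270 × (3.64/13.29) = 44.14 m³/day.

44.1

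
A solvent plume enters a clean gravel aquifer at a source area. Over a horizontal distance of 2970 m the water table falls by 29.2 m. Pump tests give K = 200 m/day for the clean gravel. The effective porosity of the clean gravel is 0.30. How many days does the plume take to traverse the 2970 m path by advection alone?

Hydraulic gradient i = Δh / L = 29.2 / 2970 = 0.009832.
Darcy flux q = K · i = 200.0 × 0.009832 = 1.966 m/day.
Seepage velocity v = q / n_e = 1.966 / 0.30 = 6.554 m/day.
Travel time t = L / v = 2970 / 6.554 = 453.1 days.

453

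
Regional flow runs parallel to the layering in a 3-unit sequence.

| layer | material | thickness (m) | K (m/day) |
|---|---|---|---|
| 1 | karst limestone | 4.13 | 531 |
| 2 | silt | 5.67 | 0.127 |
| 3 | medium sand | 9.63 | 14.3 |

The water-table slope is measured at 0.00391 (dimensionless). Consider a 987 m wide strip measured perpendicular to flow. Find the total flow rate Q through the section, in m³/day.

9000

Flow is parallel to layering, so each bed carries its own Darcy discharge and the transmissivities add.
Σ(K_i·b_i) = 531×4.13 + 0.127×5.67 + 14.3×9.63 = 2331 m²/day.
Hydraulic gradient i = 0.00391.
Q = Σ(K_i·b_i) · W · i = 2331 × 987 × 0.003910 = 8997 m³/day.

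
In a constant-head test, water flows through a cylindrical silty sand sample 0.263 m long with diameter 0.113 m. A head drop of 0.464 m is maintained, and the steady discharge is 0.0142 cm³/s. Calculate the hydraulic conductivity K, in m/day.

Cross-sectional area A = π·(d/2)² = π × (0.113/2)² = 0.01003 m².
Convert discharge: 0.0142 cm³/s = 1.420e-08 m³/s.
Darcy's law rearranged: K = Q·L / (A·Δh) = 1.420e-08 × 0.263 / (0.01003 × 0.464) = 8.026e-07 m/s = 0.06934 m/day.

0.0693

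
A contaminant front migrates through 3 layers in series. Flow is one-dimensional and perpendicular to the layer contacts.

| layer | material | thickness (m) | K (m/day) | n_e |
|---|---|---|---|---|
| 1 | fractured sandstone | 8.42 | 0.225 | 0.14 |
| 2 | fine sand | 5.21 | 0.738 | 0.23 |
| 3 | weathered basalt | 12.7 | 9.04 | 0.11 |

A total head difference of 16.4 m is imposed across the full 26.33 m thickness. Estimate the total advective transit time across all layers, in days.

With flow normal to the layers, continuity requires the same specific discharge q through every layer.
Σ(b_i/K_i) = 8.42/0.225 + 5.21/0.738 + 12.7/9.04 = 45.89 d.
q = Δh / Σ(b_i/K_i) = 16.4 / 45.89 = 0.3574 m/day.
In each layer the seepage velocity is v_i = q/n_i, so the layer transit time is t_i = b_i·n_i / q:
  layer 1 (fractured sandstone): t_1 = 8.42 × 0.14 / 0.3574 = 3.298 d
  layer 2 (fine sand): t_2 = 5.21 × 0.23 / 0.3574 = 3.353 d
  layer 3 (weathered basalt): t_3 = 12.7 × 0.11 / 0.3574 = 3.909 d
Total t = Σ t_i = 10.56 days.

10.6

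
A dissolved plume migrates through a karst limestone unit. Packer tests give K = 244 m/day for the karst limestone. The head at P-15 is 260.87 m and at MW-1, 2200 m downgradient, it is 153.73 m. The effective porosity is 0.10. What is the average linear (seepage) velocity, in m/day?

Hydraulic gradient i = (260.87 − 153.73) / 2200 = 107.14 / 2200 = 0.04870.
Darcy flux q = K · i = 244.0 × 0.04870 = 11.88 m/day.
Seepage velocity v = q / n_e = 11.88 / 0.10 = 118.8 m/day.

119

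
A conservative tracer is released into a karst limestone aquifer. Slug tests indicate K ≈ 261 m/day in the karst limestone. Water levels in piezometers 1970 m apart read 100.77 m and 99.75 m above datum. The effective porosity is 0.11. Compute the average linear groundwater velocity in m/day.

Hydraulic gradient i = (100.77 − 99.75) / 1970 = 1.02 / 1970 = 0.0005178.
Darcy flux q = K · i = 261.0 × 0.0005178 = 0.1351 m/day.
Seepage velocity v = q / n_e = 0.1351 / 0.11 = 1.229 m/day.

1.23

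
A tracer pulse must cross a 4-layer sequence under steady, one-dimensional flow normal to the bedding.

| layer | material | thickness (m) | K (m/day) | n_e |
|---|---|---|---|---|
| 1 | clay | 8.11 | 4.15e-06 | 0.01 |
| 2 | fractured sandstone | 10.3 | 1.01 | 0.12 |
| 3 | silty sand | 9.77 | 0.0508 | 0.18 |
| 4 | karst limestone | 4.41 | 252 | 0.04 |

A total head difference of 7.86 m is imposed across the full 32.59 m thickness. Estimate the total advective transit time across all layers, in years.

2210

With flow normal to the layers, continuity requires the same specific discharge q through every layer.
Σ(b_i/K_i) = 8.11/4.15e-06 + 10.3/1.01 + 9.77/0.0508 + 4.41/252 = 1.954e+06 d.
q = Δh / Σ(b_i/K_i) = 7.86 / 1.954e+06 = 4.022e-06 m/day.
In each layer the seepage velocity is v_i = q/n_i, so the layer transit time is t_i = b_i·n_i / q:
  layer 1 (clay): t_1 = 8.11 × 0.01 / 4.022e-06 = 20166 d
  layer 2 (fractured sandstone): t_2 = 10.3 × 0.12 / 4.022e-06 = 3.073e+05 d
  layer 3 (silty sand): t_3 = 9.77 × 0.18 / 4.022e-06 = 4.373e+05 d
  layer 4 (karst limestone): t_4 = 4.41 × 0.04 / 4.022e-06 = 43863 d
Total t = Σ t_i = 8.086e+05 days = 2214 years.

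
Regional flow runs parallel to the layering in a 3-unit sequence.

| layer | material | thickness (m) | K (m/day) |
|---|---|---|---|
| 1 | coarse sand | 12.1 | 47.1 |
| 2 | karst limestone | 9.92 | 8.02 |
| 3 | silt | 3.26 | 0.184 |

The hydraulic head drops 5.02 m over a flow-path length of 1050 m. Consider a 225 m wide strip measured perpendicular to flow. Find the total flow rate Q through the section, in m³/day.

699

Flow is parallel to layering, so each bed carries its own Darcy discharge and the transmissivities add.
Σ(K_i·b_i) = 47.1×12.1 + 8.02×9.92 + 0.184×3.26 = 650.1 m²/day.
Hydraulic gradient i = Δh / L = 5.02 / 1050 = 0.004781.
Q = Σ(K_i·b_i) · W · i = 650.1 × 225 × 0.004781 = 699.3 m³/day.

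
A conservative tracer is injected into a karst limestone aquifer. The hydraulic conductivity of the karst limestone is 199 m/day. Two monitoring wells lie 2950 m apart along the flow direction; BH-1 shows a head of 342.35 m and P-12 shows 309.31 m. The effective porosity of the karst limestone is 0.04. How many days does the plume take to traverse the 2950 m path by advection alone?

52.9

Hydraulic gradient i = (342.35 − 309.31) / 2950 = 33.04 / 2950 = 0.01120.
Darcy flux q = K · i = 199.0 × 0.01120 = 2.229 m/day.
Seepage velocity v = q / n_e = 2.229 / 0.04 = 55.72 m/day.
Travel time t = L / v = 2950 / 55.72 = 52.94 days.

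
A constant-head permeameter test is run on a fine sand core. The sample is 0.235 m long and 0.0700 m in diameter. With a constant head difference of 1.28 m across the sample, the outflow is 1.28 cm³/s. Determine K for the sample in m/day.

5.28

Cross-sectional area A = π·(d/2)² = π × (0.0700/2)² = 0.003848 m².
Convert discharge: 1.28 cm³/s = 1.280e-06 m³/s.
Darcy's law rearranged: K = Q·L / (A·Δh) = 1.280e-06 × 0.235 / (0.003848 × 1.28) = 6.106e-05 m/s = 5.276 m/day.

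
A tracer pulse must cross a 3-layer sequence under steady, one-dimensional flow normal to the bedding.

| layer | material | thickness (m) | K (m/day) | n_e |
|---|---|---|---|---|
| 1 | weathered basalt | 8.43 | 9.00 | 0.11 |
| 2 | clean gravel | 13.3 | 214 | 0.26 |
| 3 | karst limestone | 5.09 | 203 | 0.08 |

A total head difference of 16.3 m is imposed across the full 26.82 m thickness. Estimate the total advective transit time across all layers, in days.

With flow normal to the layers, continuity requires the same specific discharge q through every layer.
Σ(b_i/K_i) = 8.43/9.00 + 13.3/214 + 5.09/203 = 1.024 d.
q = Δh / Σ(b_i/K_i) = 16.3 / 1.024 = 15.92 m/day.
In each layer the seepage velocity is v_i = q/n_i, so the layer transit time is t_i = b_i·n_i / q:
  layer 1 (weathered basalt): t_1 = 8.43 × 0.11 / 15.92 = 0.05825 d
  layer 2 (clean gravel): t_2 = 13.3 × 0.26 / 15.92 = 0.2172 d
  layer 3 (karst limestone): t_3 = 5.09 × 0.08 / 15.92 = 0.02558 d
Total t = Σ t_i = 0.3010 days.

0.301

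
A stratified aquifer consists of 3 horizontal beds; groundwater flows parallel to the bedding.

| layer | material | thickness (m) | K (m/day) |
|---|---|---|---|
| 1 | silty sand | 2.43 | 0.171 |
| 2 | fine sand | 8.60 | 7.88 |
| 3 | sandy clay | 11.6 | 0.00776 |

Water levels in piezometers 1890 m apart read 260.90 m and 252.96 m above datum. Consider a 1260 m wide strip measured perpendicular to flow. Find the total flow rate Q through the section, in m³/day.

Flow is parallel to layering, so each bed carries its own Darcy discharge and the transmissivities add.
Σ(K_i·b_i) = 0.171×2.43 + 7.88×8.60 + 0.00776×11.6 = 68.27 m²/day.
Hydraulic gradient i = (260.90 − 252.96) / 1890 = 7.94 / 1890 = 0.004201.
Q = Σ(K_i·b_i) · W · i = 68.27 × 1260 × 0.004201 = 361.4 m³/day.

361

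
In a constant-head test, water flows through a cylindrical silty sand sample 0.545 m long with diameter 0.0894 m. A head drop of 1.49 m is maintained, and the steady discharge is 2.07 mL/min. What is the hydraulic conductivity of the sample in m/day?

Cross-sectional area A = π·(d/2)² = π × (0.0894/2)² = 0.006277 m².
Convert discharge: 2.07 mL/min = 3.450e-08 m³/s.
Darcy's law rearranged: K = Q·L / (A·Δh) = 3.450e-08 × 0.545 / (0.006277 × 1.49) = 2.010e-06 m/s = 0.1737 m/day.

0.174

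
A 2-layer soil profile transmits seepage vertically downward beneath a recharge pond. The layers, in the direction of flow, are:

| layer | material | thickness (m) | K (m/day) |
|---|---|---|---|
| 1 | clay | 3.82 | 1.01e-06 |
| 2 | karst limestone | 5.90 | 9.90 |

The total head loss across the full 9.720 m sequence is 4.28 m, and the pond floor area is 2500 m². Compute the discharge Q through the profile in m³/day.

0.00283

Flow is perpendicular to layering, so the layers act in series and the equivalent K is the thickness-weighted harmonic mean.
Total thickness L = 3.82 + 5.90 = 9.720 m.
Σ(b_i/K_i) = 3.82/1.01e-06 + 5.90/9.90 = 3.782e+06 d.
K_eq = L / Σ(b_i/K_i) = 9.720 / 3.782e+06 = 2.570e-06 m/day.
Q = K_eq · A · (Δh/L) = 2.570e-06 × 2500 × (4.28/9.720) = 0.002829 m³/day.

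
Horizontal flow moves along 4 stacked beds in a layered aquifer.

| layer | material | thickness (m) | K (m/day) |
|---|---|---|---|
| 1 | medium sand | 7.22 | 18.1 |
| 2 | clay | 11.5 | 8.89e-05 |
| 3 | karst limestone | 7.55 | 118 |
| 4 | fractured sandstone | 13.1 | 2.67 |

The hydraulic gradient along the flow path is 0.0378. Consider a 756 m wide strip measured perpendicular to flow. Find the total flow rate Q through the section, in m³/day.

Flow is parallel to layering, so each bed carries its own Darcy discharge and the transmissivities add.
Σ(K_i·b_i) = 18.1×7.22 + 8.89e-05×11.5 + 118×7.55 + 2.67×13.1 = 1057 m²/day.
Hydraulic gradient i = 0.0378.
Q = Σ(K_i·b_i) · W · i = 1057 × 756 × 0.03780 = 30193 m³/day.

30200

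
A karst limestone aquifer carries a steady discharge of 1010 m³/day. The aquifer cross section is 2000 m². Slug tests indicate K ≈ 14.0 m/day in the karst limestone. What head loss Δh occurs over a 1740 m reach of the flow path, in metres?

62.8

From Q = K·A·i, i = Q / (K·A) = 1010 / (14.00 × 2000) = 0.03607.
Head loss Δh = i · L = 0.03607 × 1740 = 62.76 m.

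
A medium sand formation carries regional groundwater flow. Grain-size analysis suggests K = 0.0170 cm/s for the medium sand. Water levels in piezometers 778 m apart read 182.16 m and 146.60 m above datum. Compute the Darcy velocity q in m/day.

Convert K: 0.0170 cm/s × 864 = 14.69 m/day.
Hydraulic gradient i = (182.16 − 146.60) / 778 = 35.56 / 778 = 0.04571.
Specific discharge q = K · i = 14.69 × 0.04571 = 0.6713 m/day.

0.671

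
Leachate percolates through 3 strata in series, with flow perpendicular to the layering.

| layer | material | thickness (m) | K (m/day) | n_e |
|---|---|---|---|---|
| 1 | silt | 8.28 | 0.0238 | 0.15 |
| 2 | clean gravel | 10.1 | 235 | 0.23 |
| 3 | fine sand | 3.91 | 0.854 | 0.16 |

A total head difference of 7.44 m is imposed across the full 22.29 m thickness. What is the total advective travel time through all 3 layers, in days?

199

With flow normal to the layers, continuity requires the same specific discharge q through every layer.
Σ(b_i/K_i) = 8.28/0.0238 + 10.1/235 + 3.91/0.854 = 352.5 d.
q = Δh / Σ(b_i/K_i) = 7.44 / 352.5 = 0.02111 m/day.
In each layer the seepage velocity is v_i = q/n_i, so the layer transit time is t_i = b_i·n_i / q:
  layer 1 (silt): t_1 = 8.28 × 0.15 / 0.02111 = 58.85 d
  layer 2 (clean gravel): t_2 = 10.1 × 0.23 / 0.02111 = 110.1 d
  layer 3 (fine sand): t_3 = 3.91 × 0.16 / 0.02111 = 29.64 d
Total t = Σ t_i = 198.6 days.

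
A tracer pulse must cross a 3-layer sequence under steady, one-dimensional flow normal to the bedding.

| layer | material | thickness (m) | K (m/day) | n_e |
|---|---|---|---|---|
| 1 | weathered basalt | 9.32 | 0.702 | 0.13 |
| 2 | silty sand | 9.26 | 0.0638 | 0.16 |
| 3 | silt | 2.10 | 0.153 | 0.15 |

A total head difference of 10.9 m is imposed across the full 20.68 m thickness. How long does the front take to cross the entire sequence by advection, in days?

47.5

With flow normal to the layers, continuity requires the same specific discharge q through every layer.
Σ(b_i/K_i) = 9.32/0.702 + 9.26/0.0638 + 2.10/0.153 = 172.1 d.
q = Δh / Σ(b_i/K_i) = 10.9 / 172.1 = 0.06332 m/day.
In each layer the seepage velocity is v_i = q/n_i, so the layer transit time is t_i = b_i·n_i / q:
  layer 1 (weathered basalt): t_1 = 9.32 × 0.13 / 0.06332 = 19.13 d
  layer 2 (silty sand): t_2 = 9.26 × 0.16 / 0.06332 = 23.40 d
  layer 3 (silt): t_3 = 2.10 × 0.15 / 0.06332 = 4.975 d
Total t = Σ t_i = 47.51 days.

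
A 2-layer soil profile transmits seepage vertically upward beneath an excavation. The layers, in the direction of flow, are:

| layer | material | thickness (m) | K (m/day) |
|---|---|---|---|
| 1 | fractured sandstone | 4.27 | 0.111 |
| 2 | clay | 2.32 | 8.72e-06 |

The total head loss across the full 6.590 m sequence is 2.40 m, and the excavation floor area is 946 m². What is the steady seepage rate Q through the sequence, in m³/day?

Flow is perpendicular to layering, so the layers act in series and the equivalent K is the thickness-weighted harmonic mean.
Total thickness L = 4.27 + 2.32 = 6.590 m.
Σ(b_i/K_i) = 4.27/0.111 + 2.32/8.72e-06 = 2.661e+05 d.
K_eq = L / Σ(b_i/K_i) = 6.590 / 2.661e+05 = 2.477e-05 m/day.
Q = K_eq · A · (Δh/L) = 2.477e-05 × 946 × (2.40/6.590) = 0.008532 m³/day.

0.00853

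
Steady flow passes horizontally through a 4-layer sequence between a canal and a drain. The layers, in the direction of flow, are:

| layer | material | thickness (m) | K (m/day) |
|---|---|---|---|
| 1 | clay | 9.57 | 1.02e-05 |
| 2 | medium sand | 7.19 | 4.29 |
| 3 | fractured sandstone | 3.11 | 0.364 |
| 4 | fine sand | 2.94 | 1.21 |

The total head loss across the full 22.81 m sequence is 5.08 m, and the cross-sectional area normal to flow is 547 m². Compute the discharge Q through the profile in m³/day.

0.00296

Flow is perpendicular to layering, so the layers act in series and the equivalent K is the thickness-weighted harmonic mean.
Total thickness L = 9.57 + 7.19 + 3.11 + 2.94 = 22.81 m.
Σ(b_i/K_i) = 9.57/1.02e-05 + 7.19/4.29 + 3.11/0.364 + 2.94/1.21 = 9.382e+05 d.
K_eq = L / Σ(b_i/K_i) = 22.81 / 9.382e+05 = 2.431e-05 m/day.
Q = K_eq · A · (Δh/L) = 2.431e-05 × 547 × (5.08/22.81) = 0.002962 m³/day.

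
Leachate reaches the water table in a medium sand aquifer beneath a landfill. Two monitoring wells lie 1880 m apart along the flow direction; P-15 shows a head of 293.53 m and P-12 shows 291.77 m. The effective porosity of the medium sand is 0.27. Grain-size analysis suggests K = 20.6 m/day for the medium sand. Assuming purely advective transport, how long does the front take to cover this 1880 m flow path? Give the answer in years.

Hydraulic gradient i = (293.53 − 291.77) / 1880 = 1.76 / 1880 = 0.0009362.
Darcy flux q = K · i = 20.60 × 0.0009362 = 0.01929 m/day.
Seepage velocity v = q / n_e = 0.01929 / 0.27 = 0.07143 m/day.
Travel time t = L / v = 1880 / 0.07143 = 26321 days = 72.06 years.

72.1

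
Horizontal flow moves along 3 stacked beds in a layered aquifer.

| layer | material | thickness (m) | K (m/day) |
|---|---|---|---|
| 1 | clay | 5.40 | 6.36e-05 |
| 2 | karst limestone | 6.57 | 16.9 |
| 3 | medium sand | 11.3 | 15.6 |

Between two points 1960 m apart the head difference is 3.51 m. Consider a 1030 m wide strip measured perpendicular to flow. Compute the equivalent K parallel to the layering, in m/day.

Flow is parallel to layering, so each bed carries its own Darcy discharge and the transmissivities add.
Σ(K_i·b_i) = 6.36e-05×5.40 + 16.9×6.57 + 15.6×11.3 = 287.3 m²/day.
Total thickness b = 23.27 m, so K_eq = Σ(K_i·b_i)/b = 12.35 m/day.

12.3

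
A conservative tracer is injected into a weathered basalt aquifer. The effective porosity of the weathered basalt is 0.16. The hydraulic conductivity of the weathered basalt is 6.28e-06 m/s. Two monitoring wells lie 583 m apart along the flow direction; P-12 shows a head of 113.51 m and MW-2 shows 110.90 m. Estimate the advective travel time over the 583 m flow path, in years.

105

Convert K: 6.28e-06 m/s × 86400 = 0.5426 m/day.
Hydraulic gradient i = (113.51 − 110.90) / 583 = 2.61 / 583 = 0.004477.
Darcy flux q = K · i = 0.5426 × 0.004477 = 0.002429 m/day.
Seepage velocity v = q / n_e = 0.002429 / 0.16 = 0.01518 m/day.
Travel time t = L / v = 583 / 0.01518 = 38401 days = 105.1 years.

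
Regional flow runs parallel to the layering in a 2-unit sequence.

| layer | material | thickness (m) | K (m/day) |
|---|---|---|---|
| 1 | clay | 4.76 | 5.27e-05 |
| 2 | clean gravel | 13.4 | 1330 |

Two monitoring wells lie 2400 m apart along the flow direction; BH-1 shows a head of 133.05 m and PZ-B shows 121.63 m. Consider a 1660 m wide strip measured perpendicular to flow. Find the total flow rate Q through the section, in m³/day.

141000

Flow is parallel to layering, so each bed carries its own Darcy discharge and the transmissivities add.
Σ(K_i·b_i) = 5.27e-05×4.76 + 1330×13.4 = 17822 m²/day.
Hydraulic gradient i = (133.05 − 121.63) / 2400 = 11.42 / 2400 = 0.004758.
Q = Σ(K_i·b_i) · W · i = 17822 × 1660 × 0.004758 = 1.408e+05 m³/day.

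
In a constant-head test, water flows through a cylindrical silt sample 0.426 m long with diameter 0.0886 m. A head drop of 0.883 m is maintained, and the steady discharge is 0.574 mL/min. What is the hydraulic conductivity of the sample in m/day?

Cross-sectional area A = π·(d/2)² = π × (0.0886/2)² = 0.006165 m².
Convert discharge: 0.574 mL/min = 9.567e-09 m³/s.
Darcy's law rearranged: K = Q·L / (A·Δh) = 9.567e-09 × 0.426 / (0.006165 × 0.883) = 7.486e-07 m/s = 0.06468 m/day.

0.0647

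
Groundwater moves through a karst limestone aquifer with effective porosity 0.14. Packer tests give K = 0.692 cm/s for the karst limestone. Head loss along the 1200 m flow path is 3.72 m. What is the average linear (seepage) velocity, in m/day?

Convert K: 0.692 cm/s × 864 = 597.9 m/day.
Hydraulic gradient i = Δh / L = 3.72 / 1200 = 0.003100.
Darcy flux q = K · i = 597.9 × 0.003100 = 1.853 m/day.
Seepage velocity v = q / n_e = 1.853 / 0.14 = 13.24 m/day.

13.2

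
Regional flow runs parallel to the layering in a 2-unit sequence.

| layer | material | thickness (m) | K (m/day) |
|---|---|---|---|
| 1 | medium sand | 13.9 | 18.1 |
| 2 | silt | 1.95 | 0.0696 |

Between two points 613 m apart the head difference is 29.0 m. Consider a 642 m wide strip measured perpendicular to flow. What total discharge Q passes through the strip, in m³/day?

Flow is parallel to layering, so each bed carries its own Darcy discharge and the transmissivities add.
Σ(K_i·b_i) = 18.1×13.9 + 0.0696×1.95 = 251.7 m²/day.
Hydraulic gradient i = Δh / L = 29.0 / 613 = 0.04731.
Q = Σ(K_i·b_i) · W · i = 251.7 × 642 × 0.04731 = 7645 m³/day.

7650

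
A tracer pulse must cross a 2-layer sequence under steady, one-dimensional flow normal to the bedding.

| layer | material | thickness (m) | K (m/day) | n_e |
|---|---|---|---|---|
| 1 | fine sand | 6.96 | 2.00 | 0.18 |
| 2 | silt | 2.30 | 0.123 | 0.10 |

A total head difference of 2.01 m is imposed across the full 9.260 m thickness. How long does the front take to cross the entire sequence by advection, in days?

16.4

With flow normal to the layers, continuity requires the same specific discharge q through every layer.
Σ(b_i/K_i) = 6.96/2.00 + 2.30/0.123 = 22.18 d.
q = Δh / Σ(b_i/K_i) = 2.01 / 22.18 = 0.09063 m/day.
In each layer the seepage velocity is v_i = q/n_i, so the layer transit time is t_i = b_i·n_i / q:
  layer 1 (fine sand): t_1 = 6.96 × 0.18 / 0.09063 = 13.82 d
  layer 2 (silt): t_2 = 2.30 × 0.10 / 0.09063 = 2.538 d
Total t = Σ t_i = 16.36 days.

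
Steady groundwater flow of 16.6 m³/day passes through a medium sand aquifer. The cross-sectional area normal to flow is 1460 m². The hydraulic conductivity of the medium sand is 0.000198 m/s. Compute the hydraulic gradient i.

0.000665

Convert K: 0.000198 m/s × 86400 = 17.11 m/day.
From Q = K·A·i, i = Q / (K·A) = 16.6 / (17.11 × 1460) = 0.0006646.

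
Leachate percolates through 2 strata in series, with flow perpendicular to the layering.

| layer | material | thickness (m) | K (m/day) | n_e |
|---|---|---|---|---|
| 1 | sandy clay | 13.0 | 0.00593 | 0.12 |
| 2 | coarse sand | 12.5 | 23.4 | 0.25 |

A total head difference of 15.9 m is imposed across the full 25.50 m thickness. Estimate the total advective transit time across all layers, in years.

1.77

With flow normal to the layers, continuity requires the same specific discharge q through every layer.
Σ(b_i/K_i) = 13.0/0.00593 + 12.5/23.4 = 2193 d.
q = Δh / Σ(b_i/K_i) = 15.9 / 2193 = 0.007251 m/day.
In each layer the seepage velocity is v_i = q/n_i, so the layer transit time is t_i = b_i·n_i / q:
  layer 1 (sandy clay): t_1 = 13.0 × 0.12 / 0.007251 = 215.1 d
  layer 2 (coarse sand): t_2 = 12.5 × 0.25 / 0.007251 = 431.0 d
Total t = Σ t_i = 646.1 days = 1.769 years.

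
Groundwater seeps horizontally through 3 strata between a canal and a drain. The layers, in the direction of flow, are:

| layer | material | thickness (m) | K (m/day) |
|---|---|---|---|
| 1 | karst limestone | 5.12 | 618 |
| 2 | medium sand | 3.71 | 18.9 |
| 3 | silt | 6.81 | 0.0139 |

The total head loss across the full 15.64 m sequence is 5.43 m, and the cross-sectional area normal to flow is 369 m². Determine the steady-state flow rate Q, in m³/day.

Flow is perpendicular to layering, so the layers act in series and the equivalent K is the thickness-weighted harmonic mean.
Total thickness L = 5.12 + 3.71 + 6.81 = 15.64 m.
Σ(b_i/K_i) = 5.12/618 + 3.71/18.9 + 6.81/0.0139 = 490.1 d.
K_eq = L / Σ(b_i/K_i) = 15.64 / 490.1 = 0.03191 m/day.
Q = K_eq · A · (Δh/L) = 0.03191 × 369 × (5.43/15.64) = 4.088 m³/day.

4.09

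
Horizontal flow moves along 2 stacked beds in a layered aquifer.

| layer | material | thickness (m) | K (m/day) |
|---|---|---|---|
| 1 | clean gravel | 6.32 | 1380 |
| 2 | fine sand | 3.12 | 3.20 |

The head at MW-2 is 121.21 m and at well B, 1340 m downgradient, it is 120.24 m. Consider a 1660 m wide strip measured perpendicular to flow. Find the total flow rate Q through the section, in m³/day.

10500

Flow is parallel to layering, so each bed carries its own Darcy discharge and the transmissivities add.
Σ(K_i·b_i) = 1380×6.32 + 3.20×3.12 = 8732 m²/day.
Hydraulic gradient i = (121.21 − 120.24) / 1340 = 0.97 / 1340 = 0.0007239.
Q = Σ(K_i·b_i) · W · i = 8732 × 1660 × 0.0007239 = 10492 m³/day.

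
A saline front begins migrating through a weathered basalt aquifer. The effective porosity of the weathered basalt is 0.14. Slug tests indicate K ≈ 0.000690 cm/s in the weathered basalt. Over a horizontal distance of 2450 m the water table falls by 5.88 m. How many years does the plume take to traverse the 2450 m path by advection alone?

656

Convert K: 0.000690 cm/s × 864 = 0.5962 m/day.
Hydraulic gradient i = Δh / L = 5.88 / 2450 = 0.002400.
Darcy flux q = K · i = 0.5962 × 0.002400 = 0.001431 m/day.
Seepage velocity v = q / n_e = 0.001431 / 0.14 = 0.01022 m/day.
Travel time t = L / v = 2450 / 0.01022 = 2.397e+05 days = 656.3 years.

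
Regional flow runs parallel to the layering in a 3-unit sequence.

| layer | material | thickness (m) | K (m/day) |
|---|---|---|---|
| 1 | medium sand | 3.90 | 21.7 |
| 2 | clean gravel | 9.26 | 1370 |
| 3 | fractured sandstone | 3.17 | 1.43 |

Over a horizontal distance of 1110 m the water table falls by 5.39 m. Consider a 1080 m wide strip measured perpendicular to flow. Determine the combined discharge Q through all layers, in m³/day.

67000

Flow is parallel to layering, so each bed carries its own Darcy discharge and the transmissivities add.
Σ(K_i·b_i) = 21.7×3.90 + 1370×9.26 + 1.43×3.17 = 12775 m²/day.
Hydraulic gradient i = Δh / L = 5.39 / 1110 = 0.004856.
Q = Σ(K_i·b_i) · W · i = 12775 × 1080 × 0.004856 = 66998 m³/day.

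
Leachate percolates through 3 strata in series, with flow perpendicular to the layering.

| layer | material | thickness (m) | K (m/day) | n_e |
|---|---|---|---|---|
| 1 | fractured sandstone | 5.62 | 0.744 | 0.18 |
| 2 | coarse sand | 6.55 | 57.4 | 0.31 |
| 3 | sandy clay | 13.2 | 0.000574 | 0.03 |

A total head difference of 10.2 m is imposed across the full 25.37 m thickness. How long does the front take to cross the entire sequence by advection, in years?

21.2

With flow normal to the layers, continuity requires the same specific discharge q through every layer.
Σ(b_i/K_i) = 5.62/0.744 + 6.55/57.4 + 13.2/0.000574 = 23004 d.
q = Δh / Σ(b_i/K_i) = 10.2 / 23004 = 0.0004434 m/day.
In each layer the seepage velocity is v_i = q/n_i, so the layer transit time is t_i = b_i·n_i / q:
  layer 1 (fractured sandstone): t_1 = 5.62 × 0.18 / 0.0004434 = 2281 d
  layer 2 (coarse sand): t_2 = 6.55 × 0.31 / 0.0004434 = 4579 d
  layer 3 (sandy clay): t_3 = 13.2 × 0.03 / 0.0004434 = 893.1 d
Total t = Σ t_i = 7754 days = 21.23 years.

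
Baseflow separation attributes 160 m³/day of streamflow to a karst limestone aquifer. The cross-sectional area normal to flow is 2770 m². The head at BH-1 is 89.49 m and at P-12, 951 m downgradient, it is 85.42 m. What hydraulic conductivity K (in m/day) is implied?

Hydraulic gradient i = (89.49 − 85.42) / 951 = 4.07 / 951 = 0.004280.
From Q = K·A·i, K = Q / (A·i) = 160 / (2770 × 0.004280) = 13.50 m/day.

13.5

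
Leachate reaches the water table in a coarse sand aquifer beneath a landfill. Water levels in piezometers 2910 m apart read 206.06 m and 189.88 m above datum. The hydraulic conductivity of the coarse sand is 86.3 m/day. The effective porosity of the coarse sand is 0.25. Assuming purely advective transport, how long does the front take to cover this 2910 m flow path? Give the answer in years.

Hydraulic gradient i = (206.06 − 189.88) / 2910 = 16.18 / 2910 = 0.005560.
Darcy flux q = K · i = 86.30 × 0.005560 = 0.4798 m/day.
Seepage velocity v = q / n_e = 0.4798 / 0.25 = 1.919 m/day.
Travel time t = L / v = 2910 / 1.919 = 1516 days = 4.151 years.

4.15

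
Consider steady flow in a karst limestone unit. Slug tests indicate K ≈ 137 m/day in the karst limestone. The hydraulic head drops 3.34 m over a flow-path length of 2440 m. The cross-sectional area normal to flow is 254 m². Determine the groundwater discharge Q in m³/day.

47.6

Hydraulic gradient i = Δh / L = 3.34 / 2440 = 0.001369.
Darcy's law: Q = K · A · i = 137.0 × 254.0 × 0.001369 = 47.63 m³/day.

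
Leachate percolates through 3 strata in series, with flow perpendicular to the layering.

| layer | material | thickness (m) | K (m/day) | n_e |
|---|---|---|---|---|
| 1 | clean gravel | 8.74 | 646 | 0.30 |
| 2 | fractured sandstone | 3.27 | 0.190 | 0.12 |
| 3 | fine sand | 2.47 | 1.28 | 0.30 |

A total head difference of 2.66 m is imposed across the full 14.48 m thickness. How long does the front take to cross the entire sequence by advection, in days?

27.0

With flow normal to the layers, continuity requires the same specific discharge q through every layer.
Σ(b_i/K_i) = 8.74/646 + 3.27/0.190 + 2.47/1.28 = 19.15 d.
q = Δh / Σ(b_i/K_i) = 2.66 / 19.15 = 0.1389 m/day.
In each layer the seepage velocity is v_i = q/n_i, so the layer transit time is t_i = b_i·n_i / q:
  layer 1 (clean gravel): t_1 = 8.74 × 0.30 / 0.1389 = 18.88 d
  layer 2 (fractured sandstone): t_2 = 3.27 × 0.12 / 0.1389 = 2.826 d
  layer 3 (fine sand): t_3 = 2.47 × 0.30 / 0.1389 = 5.336 d
Total t = Σ t_i = 27.04 days.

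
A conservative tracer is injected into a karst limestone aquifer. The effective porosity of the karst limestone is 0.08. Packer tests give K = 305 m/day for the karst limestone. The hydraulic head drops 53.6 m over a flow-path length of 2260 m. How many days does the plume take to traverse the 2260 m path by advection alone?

Hydraulic gradient i = Δh / L = 53.6 / 2260 = 0.02372.
Darcy flux q = K · i = 305.0 × 0.02372 = 7.234 m/day.
Seepage velocity v = q / n_e = 7.234 / 0.08 = 90.42 m/day.
Travel time t = L / v = 2260 / 90.42 = 24.99 days.

25.0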